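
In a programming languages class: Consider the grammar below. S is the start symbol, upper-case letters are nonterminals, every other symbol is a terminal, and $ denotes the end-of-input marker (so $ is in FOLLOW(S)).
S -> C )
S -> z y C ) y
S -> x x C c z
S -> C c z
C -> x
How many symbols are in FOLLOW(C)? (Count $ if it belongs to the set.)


S is the start symbol and does not occur in any rule body, so FOLLOW(S) = {$}.
Examining every occurrence of C in a rule body:
  S -> C ) : C is followed by terminal ')' -> add ')'
  S -> z y C ) y : C is followed by terminal ')' -> add ')' (already in the set)
  S -> x x C c z : C is followed by terminal 'c' -> add 'c'
  S -> C c z : C is followed by terminal 'c' -> add 'c' (already in the set)
  C -> x : C does not occur in the body -> contributes nothing
FOLLOW(C) = {), c}
Count: 2

2


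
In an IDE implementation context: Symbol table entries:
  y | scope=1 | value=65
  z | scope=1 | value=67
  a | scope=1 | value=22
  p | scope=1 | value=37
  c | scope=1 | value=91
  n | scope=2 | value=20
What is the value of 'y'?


Searching symbol table for 'y':
  y | scope=1 | value=65 <- MATCH
  z | scope=1 | value=67
  a | scope=1 | value=22
  p | scope=1 | value=37
  c | scope=1 | value=91
  n | scope=2 | value=20
Found 'y' at scope 1 with value 65

65


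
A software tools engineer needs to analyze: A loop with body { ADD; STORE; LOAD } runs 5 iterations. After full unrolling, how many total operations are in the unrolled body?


Loop body operations: ADD, STORE, LOAD (3 ops per iteration)
Unrolling 5 iterations:
  Iteration 1: ADD, STORE, LOAD (3 ops)
  Iteration 2: ADD, STORE, LOAD (3 ops)
  Iteration 3: ADD, STORE, LOAD (3 ops)
  Iteration 4: ADD, STORE, LOAD (3 ops)
  Iteration 5: ADD, STORE, LOAD (3 ops)
Total: 5 iterations * 3 ops/iter = 15 operations

15


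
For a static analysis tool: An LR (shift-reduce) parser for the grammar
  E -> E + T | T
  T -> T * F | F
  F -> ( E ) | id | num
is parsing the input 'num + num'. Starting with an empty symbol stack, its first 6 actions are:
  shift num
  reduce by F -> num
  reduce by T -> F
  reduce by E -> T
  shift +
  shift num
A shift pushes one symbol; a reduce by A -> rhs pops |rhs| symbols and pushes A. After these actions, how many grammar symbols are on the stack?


Tracking the symbol stack through each action:
  Action 1: shift 'num' : push -> stack = [num] (size 1)
  Action 2: reduce by F -> num : pop 1, push F -> stack = [F] (size 1)
  Action 3: reduce by T -> F : pop 1, push T -> stack = [T] (size 1)
  Action 4: reduce by E -> T : pop 1, push E -> stack = [E] (size 1)
  Action 5: shift '+' : push -> stack = [E, +] (size 2)
  Action 6: shift 'num' : push -> stack = [E, +, num] (size 3)
Final stack size: 3

3


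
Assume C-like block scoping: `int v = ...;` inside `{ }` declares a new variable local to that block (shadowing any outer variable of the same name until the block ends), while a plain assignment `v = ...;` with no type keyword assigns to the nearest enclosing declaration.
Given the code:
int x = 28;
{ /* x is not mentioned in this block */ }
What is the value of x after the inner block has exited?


Analyzing scoping rules:
Outer scope: declares x = 28
Inner block: x is neither redeclared nor assigned -> unchanged
After the block -> 28
Result: 28

28


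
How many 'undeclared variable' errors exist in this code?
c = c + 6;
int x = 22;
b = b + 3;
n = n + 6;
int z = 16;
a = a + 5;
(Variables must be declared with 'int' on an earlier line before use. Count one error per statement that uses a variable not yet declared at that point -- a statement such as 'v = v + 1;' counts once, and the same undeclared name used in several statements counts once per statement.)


Scanning code line by line:
  Line 1: use 'c' -> ERROR (undeclared)
  Line 2: declare 'x' -> declared = ['x']
  Line 3: use 'b' -> ERROR (undeclared)
  Line 4: use 'n' -> ERROR (undeclared)
  Line 5: declare 'z' -> declared = ['x', 'z']
  Line 6: use 'a' -> ERROR (undeclared)
Total undeclared variable errors: 4

4


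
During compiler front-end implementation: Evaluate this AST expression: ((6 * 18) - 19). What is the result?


Expression: ((6 * 18) - 19)
Evaluating step by step:
  6 * 18 = 108
  108 - 19 = 89
Result: 89

89


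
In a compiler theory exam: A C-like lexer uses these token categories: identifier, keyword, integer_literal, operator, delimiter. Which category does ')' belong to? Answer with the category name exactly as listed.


Token: ')'
Checking categories:
  identifier: no
  integer_literal: no
  operator: no
  keyword: no
  delimiter: YES
Category: delimiter

delimiter


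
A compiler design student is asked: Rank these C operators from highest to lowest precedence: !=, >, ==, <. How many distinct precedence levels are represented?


Looking up precedence for each operator:
  != -> precedence 3
  > -> precedence 4
  == -> precedence 3
  < -> precedence 4
Sorted highest to lowest: >, <, !=, ==
Distinct precedence values: [4, 3]
Number of distinct levels: 2

2


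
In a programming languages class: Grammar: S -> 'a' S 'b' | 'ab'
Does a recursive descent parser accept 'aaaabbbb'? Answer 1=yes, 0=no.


Grammar accepts strings of the form a^n b^n (n >= 1)
Word: 'aaaabbbb'
Counting: 4 a's and 4 b's
Check: 4 == 4? Yes
Derivation (S -> aSb applied 3 time(s), then S -> ab): S => aSb => aaSbb => aaaSbbb => aaaabbbb
Accepted

1


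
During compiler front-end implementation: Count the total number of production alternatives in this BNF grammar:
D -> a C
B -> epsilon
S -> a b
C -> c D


Counting alternatives per rule:
  D: 1 alternative(s)
  B: 1 alternative(s)
  S: 1 alternative(s)
  C: 1 alternative(s)
Sum: 1 + 1 + 1 + 1 = 4

4


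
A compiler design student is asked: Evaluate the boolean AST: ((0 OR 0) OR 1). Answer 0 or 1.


Step 1: Evaluate inner node
  0 OR 0 = 0
Step 2: Evaluate root node
  0 OR 1 = 1

1


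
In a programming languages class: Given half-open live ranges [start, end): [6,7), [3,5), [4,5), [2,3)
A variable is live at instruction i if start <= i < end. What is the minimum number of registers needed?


Live ranges:
  Var0: [6, 7)
  Var1: [3, 5)
  Var2: [4, 5)
  Var3: [2, 3)
Sweep-line events (position, delta, active):
  pos=2 start -> active=1
  pos=3 end -> active=0
  pos=3 start -> active=1
  pos=4 start -> active=2
  pos=5 end -> active=1
  pos=5 end -> active=0
  pos=6 start -> active=1
  pos=7 end -> active=0
Maximum simultaneous active: 2
Minimum registers needed: 2

2


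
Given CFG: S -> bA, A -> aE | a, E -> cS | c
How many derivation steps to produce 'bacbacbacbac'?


Grammar: S -> bA, A -> aE | a, E -> cS | c
Deriving 'bacbacbacbac':
Step 1: S -> bA => bA
Step 2: A -> aE => baE
Step 3: E -> cS => bacS
Step 4: S -> bA => bacbA
Step 5: A -> aE => bacbaE
Step 6: E -> cS => bacbacS
Step 7: S -> bA => bacbacbA
Step 8: A -> aE => bacbacbaE
Step 9: E -> cS => bacbacbacS
Step 10: S -> bA => bacbacbacbA
Step 11: A -> aE => bacbacbacbaE
Step 12: E -> c => bacbacbacbac
Total derivation steps: 12

12


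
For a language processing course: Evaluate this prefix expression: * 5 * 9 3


Parsing prefix expression: * 5 * 9 3
Step 1: Innermost operation '* 9 3'
  9 * 3 = 27
Step 2: Outer operation '* 5 [27]'
  5 * 27 = 135

135


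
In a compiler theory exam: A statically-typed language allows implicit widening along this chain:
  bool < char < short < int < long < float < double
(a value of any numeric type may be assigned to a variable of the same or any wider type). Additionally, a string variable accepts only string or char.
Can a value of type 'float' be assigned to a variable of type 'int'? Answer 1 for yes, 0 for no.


Target variable type: int
Source value type: float
Numeric ranks: float=5, int=3
Widening allowed iff rank(source) <= rank(target): 5 <= 3? No
Result: 0

0


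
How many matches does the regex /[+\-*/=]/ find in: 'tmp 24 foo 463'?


Pattern: /[+\-*/=]/ (operators)
Input: 'tmp 24 foo 463'
Scanning for matches:
Total matches: 0

0


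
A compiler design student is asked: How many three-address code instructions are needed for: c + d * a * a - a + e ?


Expression: c + d * a * a - a + e
Generating three-address code (respecting * over +/- precedence):
  Instruction 1: t1 = d * a
  Instruction 2: t2 = t1 * a
  Instruction 3: t3 = c + t2
  Instruction 4: t4 = t3 - a
  Instruction 5: t5 = t4 + e
Total instructions: 5

5


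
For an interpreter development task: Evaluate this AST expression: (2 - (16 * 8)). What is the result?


Expression: (2 - (16 * 8))
Evaluating step by step:
  16 * 8 = 128
  2 - 128 = -126
Result: -126

-126


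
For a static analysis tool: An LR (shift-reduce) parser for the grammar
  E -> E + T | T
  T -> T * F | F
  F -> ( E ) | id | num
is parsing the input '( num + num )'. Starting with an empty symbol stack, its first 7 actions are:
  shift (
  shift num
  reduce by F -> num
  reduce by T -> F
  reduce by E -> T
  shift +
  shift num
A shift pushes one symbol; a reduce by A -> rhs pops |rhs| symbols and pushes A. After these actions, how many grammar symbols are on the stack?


Tracking the symbol stack through each action:
  Action 1: shift '(' : push -> stack = [(] (size 1)
  Action 2: shift 'num' : push -> stack = [(, num] (size 2)
  Action 3: reduce by F -> num : pop 1, push F -> stack = [(, F] (size 2)
  Action 4: reduce by T -> F : pop 1, push T -> stack = [(, T] (size 2)
  Action 5: reduce by E -> T : pop 1, push E -> stack = [(, E] (size 2)
  Action 6: shift '+' : push -> stack = [(, E, +] (size 3)
  Action 7: shift 'num' : push -> stack = [(, E, +, num] (size 4)
Final stack size: 4

4


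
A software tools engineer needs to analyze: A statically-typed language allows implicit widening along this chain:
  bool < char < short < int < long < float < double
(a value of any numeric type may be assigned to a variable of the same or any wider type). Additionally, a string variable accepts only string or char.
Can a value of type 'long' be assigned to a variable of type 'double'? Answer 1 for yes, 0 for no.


Target variable type: double
Source value type: long
Numeric ranks: long=4, double=6
Widening allowed iff rank(source) <= rank(target): 4 <= 6? Yes
Result: 1

1


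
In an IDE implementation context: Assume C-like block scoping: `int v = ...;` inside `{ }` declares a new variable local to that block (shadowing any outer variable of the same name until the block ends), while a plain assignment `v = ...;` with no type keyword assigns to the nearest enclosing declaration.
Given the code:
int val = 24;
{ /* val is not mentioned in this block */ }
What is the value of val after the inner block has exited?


Analyzing scoping rules:
Outer scope: declares val = 24
Inner block: val is neither redeclared nor assigned -> unchanged
After the block -> 24
Result: 24

24


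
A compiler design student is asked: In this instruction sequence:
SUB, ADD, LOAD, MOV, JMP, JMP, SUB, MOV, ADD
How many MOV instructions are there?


Scanning instruction sequence for MOV:
  Position 1: SUB
  Position 2: ADD
  Position 3: LOAD
  Position 4: MOV <- MATCH
  Position 5: JMP
  Position 6: JMP
  Position 7: SUB
  Position 8: MOV <- MATCH
  Position 9: ADD
Matches at positions: [4, 8]
Total MOV count: 2

2


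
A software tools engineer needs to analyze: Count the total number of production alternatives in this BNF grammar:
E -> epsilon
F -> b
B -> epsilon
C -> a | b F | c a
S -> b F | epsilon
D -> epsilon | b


Counting alternatives per rule:
  E: 1 alternative(s)
  F: 1 alternative(s)
  B: 1 alternative(s)
  C: 3 alternative(s)
  S: 2 alternative(s)
  D: 2 alternative(s)
Sum: 1 + 1 + 1 + 3 + 2 + 2 = 10

10


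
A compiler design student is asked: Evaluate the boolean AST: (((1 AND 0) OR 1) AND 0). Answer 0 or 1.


Step 1: Evaluate inner node
  1 AND 0 = 0
Step 2: Evaluate next node
  0 OR 1 = 1
Step 3: Evaluate root node
  1 AND 0 = 0

0


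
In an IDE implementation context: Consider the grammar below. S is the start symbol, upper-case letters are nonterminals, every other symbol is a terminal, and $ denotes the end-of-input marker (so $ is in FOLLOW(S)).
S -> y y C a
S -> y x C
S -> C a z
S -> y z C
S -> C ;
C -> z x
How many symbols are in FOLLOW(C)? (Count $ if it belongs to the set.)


S is the start symbol and does not occur in any rule body, so FOLLOW(S) = {$}.
Examining every occurrence of C in a rule body:
  S -> y y C a : C is followed by terminal 'a' -> add 'a'
  S -> y x C : C is at the right end -> add FOLLOW(S) = {$}
  S -> C a z : C is followed by terminal 'a' -> add 'a' (already in the set)
  S -> y z C : C is at the right end -> add FOLLOW(S) = {$} (already in the set)
  S -> C ; : C is followed by terminal ';' -> add ';'
  C -> z x : C does not occur in the body -> contributes nothing
FOLLOW(C) = {;, a, $}
Count: 3

3


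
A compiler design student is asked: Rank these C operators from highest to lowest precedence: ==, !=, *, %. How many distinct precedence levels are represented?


Looking up precedence for each operator:
  == -> precedence 3
  != -> precedence 3
  * -> precedence 6
  % -> precedence 6
Sorted highest to lowest: *, %, ==, !=
Distinct precedence values: [6, 3]
Number of distinct levels: 2

2


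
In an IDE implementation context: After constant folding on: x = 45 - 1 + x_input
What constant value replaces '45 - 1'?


Identifying constant sub-expression:
  Original: x = 45 - 1 + x_input
  45 and 1 are both compile-time constants
  Evaluating: 45 - 1 = 44
  After folding: x = 44 + x_input

44


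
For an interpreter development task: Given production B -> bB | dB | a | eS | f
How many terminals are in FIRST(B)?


Production: B -> bB | dB | a | eS | f
Examining each alternative for leading terminals:
  B -> bB : first terminal = 'b'
  B -> dB : first terminal = 'd'
  B -> a : first terminal = 'a'
  B -> eS : first terminal = 'e'
  B -> f : first terminal = 'f'
FIRST(B) = {a, b, d, e, f}
Count: 5

5


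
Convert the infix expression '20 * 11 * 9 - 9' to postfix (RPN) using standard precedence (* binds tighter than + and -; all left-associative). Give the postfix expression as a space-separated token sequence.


Applying the shunting-yard algorithm:
  Operand 20 -> output
  Push '*' onto operator stack -> op-stack: [*]
  Operand 11 -> output
  See '*' (prec 2); top '*' (prec 2) >= it -> pop '*' to output
  Push '*' onto operator stack -> op-stack: [*]
  Operand 9 -> output
  See '-' (prec 1); top '*' (prec 2) >= it -> pop '*' to output
  Push '-' onto operator stack -> op-stack: [-]
  Operand 9 -> output
  End of input: pop '-' to output
Postfix result: 20 11 * 9 * 9 -

20 11 * 9 * 9 -


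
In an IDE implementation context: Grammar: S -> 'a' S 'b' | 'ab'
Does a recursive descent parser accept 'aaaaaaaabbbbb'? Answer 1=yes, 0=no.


Grammar accepts strings of the form a^n b^n (n >= 1)
Word: 'aaaaaaaabbbbb'
Counting: 8 a's and 5 b's
Check: 8 == 5? No
Mismatch: a-count != b-count
Rejected

0


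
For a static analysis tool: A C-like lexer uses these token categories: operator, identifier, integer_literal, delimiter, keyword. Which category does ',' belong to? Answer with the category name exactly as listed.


Token: ','
Checking categories:
  identifier: no
  integer_literal: no
  operator: no
  keyword: no
  delimiter: YES
Category: delimiter

delimiter


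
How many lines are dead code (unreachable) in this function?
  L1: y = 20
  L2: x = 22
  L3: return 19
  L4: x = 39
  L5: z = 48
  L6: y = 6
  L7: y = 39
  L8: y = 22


Analyzing control flow:
  L1: reachable (before return)
  L2: reachable (before return)
  L3: reachable (return statement)
  L4: DEAD (after return at L3)
  L5: DEAD (after return at L3)
  L6: DEAD (after return at L3)
  L7: DEAD (after return at L3)
  L8: DEAD (after return at L3)
Return at L3, total lines = 8
Dead lines: L4 through L8
Count: 5

5


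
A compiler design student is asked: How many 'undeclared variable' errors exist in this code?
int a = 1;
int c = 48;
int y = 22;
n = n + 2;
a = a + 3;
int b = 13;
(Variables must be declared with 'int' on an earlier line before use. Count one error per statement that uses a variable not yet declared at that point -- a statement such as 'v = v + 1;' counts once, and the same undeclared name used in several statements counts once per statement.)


Scanning code line by line:
  Line 1: declare 'a' -> declared = ['a']
  Line 2: declare 'c' -> declared = ['a', 'c']
  Line 3: declare 'y' -> declared = ['a', 'c', 'y']
  Line 4: use 'n' -> ERROR (undeclared)
  Line 5: use 'a' -> OK (declared)
  Line 6: declare 'b' -> declared = ['a', 'b', 'c', 'y']
Total undeclared variable errors: 1

1


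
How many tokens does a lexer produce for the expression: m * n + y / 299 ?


Scanning 'm * n + y / 299'
Token 1: 'm' -> identifier
Token 2: '*' -> operator
Token 3: 'n' -> identifier
Token 4: '+' -> operator
Token 5: 'y' -> identifier
Token 6: '/' -> operator
Token 7: '299' -> integer_literal
Total tokens: 7

7


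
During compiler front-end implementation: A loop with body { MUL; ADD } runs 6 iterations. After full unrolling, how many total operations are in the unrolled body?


Loop body operations: MUL, ADD (2 ops per iteration)
Unrolling 6 iterations:
  Iteration 1: MUL, ADD (2 ops)
  Iteration 2: MUL, ADD (2 ops)
  Iteration 3: MUL, ADD (2 ops)
  Iteration 4: MUL, ADD (2 ops)
  Iteration 5: MUL, ADD (2 ops)
  Iteration 6: MUL, ADD (2 ops)
Total: 6 iterations * 2 ops/iter = 12 operations

12


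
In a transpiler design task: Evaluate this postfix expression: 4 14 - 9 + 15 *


Processing tokens left to right:
Push 4, Push 14
Pop 4 and 14, compute 4 - 14 = -10, push -10
Push 9
Pop -10 and 9, compute -10 + 9 = -1, push -1
Push 15
Pop -1 and 15, compute -1 * 15 = -15, push -15
Stack result: -15

-15


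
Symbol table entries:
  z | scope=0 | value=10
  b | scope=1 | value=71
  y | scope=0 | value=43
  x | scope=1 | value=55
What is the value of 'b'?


Searching symbol table for 'b':
  z | scope=0 | value=10
  b | scope=1 | value=71 <- MATCH
  y | scope=0 | value=43
  x | scope=1 | value=55
Found 'b' at scope 1 with value 71

71


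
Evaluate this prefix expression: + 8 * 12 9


Parsing prefix expression: + 8 * 12 9
Step 1: Innermost operation '* 12 9'
  12 * 9 = 108
Step 2: Outer operation '+ 8 [108]'
  8 + 108 = 116

116


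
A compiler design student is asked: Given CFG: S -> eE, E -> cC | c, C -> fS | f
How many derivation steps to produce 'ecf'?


Grammar: S -> eE, E -> cC | c, C -> fS | f
Deriving 'ecf':
Step 1: S -> eE => eE
Step 2: E -> cC => ecC
Step 3: C -> f => ecf
Total derivation steps: 3

3


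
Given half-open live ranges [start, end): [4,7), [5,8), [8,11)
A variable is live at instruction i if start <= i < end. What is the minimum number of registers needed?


Live ranges:
  Var0: [4, 7)
  Var1: [5, 8)
  Var2: [8, 11)
Sweep-line events (position, delta, active):
  pos=4 start -> active=1
  pos=5 start -> active=2
  pos=7 end -> active=1
  pos=8 end -> active=0
  pos=8 start -> active=1
  pos=11 end -> active=0
Maximum simultaneous active: 2
Minimum registers needed: 2

2


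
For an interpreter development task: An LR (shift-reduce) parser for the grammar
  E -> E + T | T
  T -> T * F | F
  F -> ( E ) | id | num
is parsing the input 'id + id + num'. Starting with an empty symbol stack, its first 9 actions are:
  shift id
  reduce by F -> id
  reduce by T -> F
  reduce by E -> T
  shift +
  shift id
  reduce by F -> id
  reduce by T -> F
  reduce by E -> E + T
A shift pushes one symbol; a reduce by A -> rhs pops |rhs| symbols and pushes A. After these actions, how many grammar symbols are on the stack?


Tracking the symbol stack through each action:
  Action 1: shift 'id' : push -> stack = [id] (size 1)
  Action 2: reduce by F -> id : pop 1, push F -> stack = [F] (size 1)
  Action 3: reduce by T -> F : pop 1, push T -> stack = [T] (size 1)
  Action 4: reduce by E -> T : pop 1, push E -> stack = [E] (size 1)
  Action 5: shift '+' : push -> stack = [E, +] (size 2)
  Action 6: shift 'id' : push -> stack = [E, +, id] (size 3)
  Action 7: reduce by F -> id : pop 1, push F -> stack = [E, +, F] (size 3)
  Action 8: reduce by T -> F : pop 1, push T -> stack = [E, +, T] (size 3)
  Action 9: reduce by E -> E + T : pop 3, push E -> stack = [E] (size 1)
Final stack size: 1

1


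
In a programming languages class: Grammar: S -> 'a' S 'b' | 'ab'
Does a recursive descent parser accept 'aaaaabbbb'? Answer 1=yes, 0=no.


Grammar accepts strings of the form a^n b^n (n >= 1)
Word: 'aaaaabbbb'
Counting: 5 a's and 4 b's
Check: 5 == 4? No
Mismatch: a-count != b-count
Rejected

0


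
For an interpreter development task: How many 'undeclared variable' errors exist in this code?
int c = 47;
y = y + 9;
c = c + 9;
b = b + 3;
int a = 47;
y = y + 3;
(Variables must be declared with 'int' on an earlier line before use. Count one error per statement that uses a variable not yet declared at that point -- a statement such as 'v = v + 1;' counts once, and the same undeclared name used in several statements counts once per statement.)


Scanning code line by line:
  Line 1: declare 'c' -> declared = ['c']
  Line 2: use 'y' -> ERROR (undeclared)
  Line 3: use 'c' -> OK (declared)
  Line 4: use 'b' -> ERROR (undeclared)
  Line 5: declare 'a' -> declared = ['a', 'c']
  Line 6: use 'y' -> ERROR (undeclared)
Total undeclared variable errors: 3

3


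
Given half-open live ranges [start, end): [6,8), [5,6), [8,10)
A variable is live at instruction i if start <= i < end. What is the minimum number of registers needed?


Live ranges:
  Var0: [6, 8)
  Var1: [5, 6)
  Var2: [8, 10)
Sweep-line events (position, delta, active):
  pos=5 start -> active=1
  pos=6 end -> active=0
  pos=6 start -> active=1
  pos=8 end -> active=0
  pos=8 start -> active=1
  pos=10 end -> active=0
Maximum simultaneous active: 1
Minimum registers needed: 1

1


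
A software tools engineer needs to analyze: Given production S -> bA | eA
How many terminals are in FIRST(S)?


Production: S -> bA | eA
Examining each alternative for leading terminals:
  S -> bA : first terminal = 'b'
  S -> eA : first terminal = 'e'
FIRST(S) = {b, e}
Count: 2

2


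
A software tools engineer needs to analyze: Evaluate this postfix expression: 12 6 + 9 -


Processing tokens left to right:
Push 12, Push 6
Pop 12 and 6, compute 12 + 6 = 18, push 18
Push 9
Pop 18 and 9, compute 18 - 9 = 9, push 9
Stack result: 9

9


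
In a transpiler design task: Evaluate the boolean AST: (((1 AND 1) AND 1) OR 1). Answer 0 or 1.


Step 1: Evaluate inner node
  1 AND 1 = 1
Step 2: Evaluate next node
  1 AND 1 = 1
Step 3: Evaluate root node
  1 OR 1 = 1

1


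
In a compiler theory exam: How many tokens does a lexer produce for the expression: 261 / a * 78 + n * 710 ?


Scanning '261 / a * 78 + n * 710'
Token 1: '261' -> integer_literal
Token 2: '/' -> operator
Token 3: 'a' -> identifier
Token 4: '*' -> operator
Token 5: '78' -> integer_literal
Token 6: '+' -> operator
Token 7: 'n' -> identifier
Token 8: '*' -> operator
Token 9: '710' -> integer_literal
Total tokens: 9

9


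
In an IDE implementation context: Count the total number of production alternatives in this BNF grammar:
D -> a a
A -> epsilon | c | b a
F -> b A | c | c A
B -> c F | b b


Counting alternatives per rule:
  D: 1 alternative(s)
  A: 3 alternative(s)
  F: 3 alternative(s)
  B: 2 alternative(s)
Sum: 1 + 3 + 3 + 2 = 9

9


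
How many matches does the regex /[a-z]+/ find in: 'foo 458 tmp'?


Pattern: /[a-z]+/ (identifiers)
Input: 'foo 458 tmp'
Scanning for matches:
  Match 1: 'foo'
  Match 2: 'tmp'
Total matches: 2

2


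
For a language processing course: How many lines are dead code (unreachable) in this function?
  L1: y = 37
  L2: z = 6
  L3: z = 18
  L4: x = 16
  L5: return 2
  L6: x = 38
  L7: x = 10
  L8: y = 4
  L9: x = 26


Analyzing control flow:
  L1: reachable (before return)
  L2: reachable (before return)
  L3: reachable (before return)
  L4: reachable (before return)
  L5: reachable (return statement)
  L6: DEAD (after return at L5)
  L7: DEAD (after return at L5)
  L8: DEAD (after return at L5)
  L9: DEAD (after return at L5)
Return at L5, total lines = 9
Dead lines: L6 through L9
Count: 4

4


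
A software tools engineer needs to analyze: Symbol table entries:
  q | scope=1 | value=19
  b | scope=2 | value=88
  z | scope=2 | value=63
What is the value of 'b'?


Searching symbol table for 'b':
  q | scope=1 | value=19
  b | scope=2 | value=88 <- MATCH
  z | scope=2 | value=63
Found 'b' at scope 2 with value 88

88


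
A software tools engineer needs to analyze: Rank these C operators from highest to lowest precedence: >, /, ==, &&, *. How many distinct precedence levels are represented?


Looking up precedence for each operator:
  > -> precedence 4
  / -> precedence 6
  == -> precedence 3
  && -> precedence 2
  * -> precedence 6
Sorted highest to lowest: /, *, >, ==, &&
Distinct precedence values: [6, 4, 3, 2]
Number of distinct levels: 4

4


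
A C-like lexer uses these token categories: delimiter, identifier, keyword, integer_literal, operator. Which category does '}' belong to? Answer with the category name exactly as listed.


Token: '}'
Checking categories:
  identifier: no
  integer_literal: no
  operator: no
  keyword: no
  delimiter: YES
Category: delimiter

delimiter


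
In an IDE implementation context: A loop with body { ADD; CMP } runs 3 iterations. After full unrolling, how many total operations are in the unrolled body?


Loop body operations: ADD, CMP (2 ops per iteration)
Unrolling 3 iterations:
  Iteration 1: ADD, CMP (2 ops)
  Iteration 2: ADD, CMP (2 ops)
  Iteration 3: ADD, CMP (2 ops)
Total: 3 iterations * 2 ops/iter = 6 operations

6


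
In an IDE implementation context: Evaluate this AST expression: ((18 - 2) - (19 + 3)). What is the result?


Expression: ((18 - 2) - (19 + 3))
Evaluating step by step:
  18 - 2 = 16
  19 + 3 = 22
  16 - 22 = -6
Result: -6

-6


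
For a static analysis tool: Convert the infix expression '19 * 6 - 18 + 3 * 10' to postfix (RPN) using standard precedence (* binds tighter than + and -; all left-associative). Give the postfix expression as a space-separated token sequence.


Applying the shunting-yard algorithm:
  Operand 19 -> output
  Push '*' onto operator stack -> op-stack: [*]
  Operand 6 -> output
  See '-' (prec 1); top '*' (prec 2) >= it -> pop '*' to output
  Push '-' onto operator stack -> op-stack: [-]
  Operand 18 -> output
  See '+' (prec 1); top '-' (prec 1) >= it -> pop '-' to output
  Push '+' onto operator stack -> op-stack: [+]
  Operand 3 -> output
  Push '*' onto operator stack -> op-stack: [+, *]
  Operand 10 -> output
  End of input: pop '*' to output
  End of input: pop '+' to output
Postfix result: 19 6 * 18 - 3 10 * +

19 6 * 18 - 3 10 * +


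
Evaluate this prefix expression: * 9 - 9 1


Parsing prefix expression: * 9 - 9 1
Step 1: Innermost operation '- 9 1'
  9 - 1 = 8
Step 2: Outer operation '* 9 [8]'
  9 * 8 = 72

72


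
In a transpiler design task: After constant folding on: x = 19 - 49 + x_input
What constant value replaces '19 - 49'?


Identifying constant sub-expression:
  Original: x = 19 - 49 + x_input
  19 and 49 are both compile-time constants
  Evaluating: 19 - 49 = -30
  After folding: x = -30 + x_input

-30


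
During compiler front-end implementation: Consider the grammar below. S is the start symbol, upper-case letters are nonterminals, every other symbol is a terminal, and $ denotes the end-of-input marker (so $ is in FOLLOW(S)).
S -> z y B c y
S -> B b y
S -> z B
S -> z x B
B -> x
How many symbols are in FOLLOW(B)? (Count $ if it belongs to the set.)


S is the start symbol and does not occur in any rule body, so FOLLOW(S) = {$}.
Examining every occurrence of B in a rule body:
  S -> z y B c y : B is followed by terminal 'c' -> add 'c'
  S -> B b y : B is followed by terminal 'b' -> add 'b'
  S -> z B : B is at the right end -> add FOLLOW(S) = {$}
  S -> z x B : B is at the right end -> add FOLLOW(S) = {$} (already in the set)
  B -> x : B does not occur in the body -> contributes nothing
FOLLOW(B) = {b, c, $}
Count: 3

3


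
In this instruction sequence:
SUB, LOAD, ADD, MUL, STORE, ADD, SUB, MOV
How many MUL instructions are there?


Scanning instruction sequence for MUL:
  Position 1: SUB
  Position 2: LOAD
  Position 3: ADD
  Position 4: MUL <- MATCH
  Position 5: STORE
  Position 6: ADD
  Position 7: SUB
  Position 8: MOV
Matches at positions: [4]
Total MUL count: 1

1


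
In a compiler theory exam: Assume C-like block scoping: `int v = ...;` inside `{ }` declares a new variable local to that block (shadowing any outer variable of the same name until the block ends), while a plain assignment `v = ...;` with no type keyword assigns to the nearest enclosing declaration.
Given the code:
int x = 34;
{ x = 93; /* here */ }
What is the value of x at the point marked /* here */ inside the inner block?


Analyzing scoping rules:
Outer scope: declares x = 34
Inner block: 'x = 93;' has no type keyword, so it is an assignment to the outer x (no shadowing)
Inside the block, after the assignment -> 93
Result: 93

93


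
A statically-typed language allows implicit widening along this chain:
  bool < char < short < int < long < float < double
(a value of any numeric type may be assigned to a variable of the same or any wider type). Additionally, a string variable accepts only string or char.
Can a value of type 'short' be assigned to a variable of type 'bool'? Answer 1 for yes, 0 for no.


Target variable type: bool
Source value type: short
Numeric ranks: short=2, bool=0
Widening allowed iff rank(source) <= rank(target): 2 <= 0? No
Result: 0

0


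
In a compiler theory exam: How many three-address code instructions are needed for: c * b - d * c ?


Expression: c * b - d * c
Generating three-address code (respecting * over +/- precedence):
  Instruction 1: t1 = c * b
  Instruction 2: t2 = d * c
  Instruction 3: t3 = t1 - t2
Total instructions: 3

3


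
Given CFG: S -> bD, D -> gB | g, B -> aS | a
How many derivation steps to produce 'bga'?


Grammar: S -> bD, D -> gB | g, B -> aS | a
Deriving 'bga':
Step 1: S -> bD => bD
Step 2: D -> gB => bgB
Step 3: B -> a => bga
Total derivation steps: 3

3


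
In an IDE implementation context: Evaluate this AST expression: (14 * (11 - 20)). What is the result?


Expression: (14 * (11 - 20))
Evaluating step by step:
  11 - 20 = -9
  14 * -9 = -126
Result: -126

-126


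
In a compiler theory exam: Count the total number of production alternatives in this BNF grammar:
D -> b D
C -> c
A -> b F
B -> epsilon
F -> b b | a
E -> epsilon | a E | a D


Counting alternatives per rule:
  D: 1 alternative(s)
  C: 1 alternative(s)
  A: 1 alternative(s)
  B: 1 alternative(s)
  F: 2 alternative(s)
  E: 3 alternative(s)
Sum: 1 + 1 + 1 + 1 + 2 + 3 = 9

9


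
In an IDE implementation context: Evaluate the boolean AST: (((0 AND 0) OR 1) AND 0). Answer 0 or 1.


Step 1: Evaluate inner node
  0 AND 0 = 0
Step 2: Evaluate next node
  0 OR 1 = 1
Step 3: Evaluate root node
  1 AND 0 = 0

0


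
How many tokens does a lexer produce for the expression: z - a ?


Scanning 'z - a'
Token 1: 'z' -> identifier
Token 2: '-' -> operator
Token 3: 'a' -> identifier
Total tokens: 3

3


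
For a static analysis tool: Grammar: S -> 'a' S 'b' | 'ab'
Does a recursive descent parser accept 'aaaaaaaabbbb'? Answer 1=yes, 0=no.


Grammar accepts strings of the form a^n b^n (n >= 1)
Word: 'aaaaaaaabbbb'
Counting: 8 a's and 4 b's
Check: 8 == 4? No
Mismatch: a-count != b-count
Rejected

0


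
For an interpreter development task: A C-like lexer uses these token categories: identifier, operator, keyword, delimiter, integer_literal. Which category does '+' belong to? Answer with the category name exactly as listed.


Token: '+'
Checking categories:
  identifier: no
  integer_literal: no
  operator: YES
  keyword: no
  delimiter: no
Category: operator

operator


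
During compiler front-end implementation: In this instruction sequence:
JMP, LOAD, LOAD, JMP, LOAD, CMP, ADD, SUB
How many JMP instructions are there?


Scanning instruction sequence for JMP:
  Position 1: JMP <- MATCH
  Position 2: LOAD
  Position 3: LOAD
  Position 4: JMP <- MATCH
  Position 5: LOAD
  Position 6: CMP
  Position 7: ADD
  Position 8: SUB
Matches at positions: [1, 4]
Total JMP count: 2

2


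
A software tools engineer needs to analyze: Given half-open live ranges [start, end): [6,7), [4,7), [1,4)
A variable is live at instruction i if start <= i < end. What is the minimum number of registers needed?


Live ranges:
  Var0: [6, 7)
  Var1: [4, 7)
  Var2: [1, 4)
Sweep-line events (position, delta, active):
  pos=1 start -> active=1
  pos=4 end -> active=0
  pos=4 start -> active=1
  pos=6 start -> active=2
  pos=7 end -> active=1
  pos=7 end -> active=0
Maximum simultaneous active: 2
Minimum registers needed: 2

2


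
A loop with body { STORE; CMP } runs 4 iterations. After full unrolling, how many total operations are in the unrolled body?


Loop body operations: STORE, CMP (2 ops per iteration)
Unrolling 4 iterations:
  Iteration 1: STORE, CMP (2 ops)
  Iteration 2: STORE, CMP (2 ops)
  Iteration 3: STORE, CMP (2 ops)
  Iteration 4: STORE, CMP (2 ops)
Total: 4 iterations * 2 ops/iter = 8 operations

8


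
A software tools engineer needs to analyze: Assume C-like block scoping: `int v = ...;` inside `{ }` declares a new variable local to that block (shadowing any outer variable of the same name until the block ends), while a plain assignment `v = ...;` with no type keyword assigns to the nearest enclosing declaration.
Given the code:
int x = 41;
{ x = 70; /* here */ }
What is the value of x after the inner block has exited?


Analyzing scoping rules:
Outer scope: declares x = 41
Inner block: 'x = 70;' has no type keyword, so it is an assignment to the outer x (no shadowing)
The assignment changed the outer variable itself, so the new value persists after the block -> 70
Result: 70

70


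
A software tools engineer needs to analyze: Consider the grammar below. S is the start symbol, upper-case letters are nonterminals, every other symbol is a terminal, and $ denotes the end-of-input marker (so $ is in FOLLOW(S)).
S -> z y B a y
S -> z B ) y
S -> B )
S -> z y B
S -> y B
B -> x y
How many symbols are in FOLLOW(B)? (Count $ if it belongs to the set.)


S is the start symbol and does not occur in any rule body, so FOLLOW(S) = {$}.
Examining every occurrence of B in a rule body:
  S -> z y B a y : B is followed by terminal 'a' -> add 'a'
  S -> z B ) y : B is followed by terminal ')' -> add ')'
  S -> B ) : B is followed by terminal ')' -> add ')' (already in the set)
  S -> z y B : B is at the right end -> add FOLLOW(S) = {$}
  S -> y B : B is at the right end -> add FOLLOW(S) = {$} (already in the set)
  B -> x y : B does not occur in the body -> contributes nothing
FOLLOW(B) = {), a, $}
Count: 3

3


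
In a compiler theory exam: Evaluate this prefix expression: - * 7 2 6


Parsing prefix expression: - * 7 2 6
Step 1: Innermost operation '* 7 2'
  7 * 2 = 14
Step 2: Outer operation '- [14] 6'
  14 - 6 = 8

8


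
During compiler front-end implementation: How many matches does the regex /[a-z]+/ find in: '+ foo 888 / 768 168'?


Pattern: /[a-z]+/ (identifiers)
Input: '+ foo 888 / 768 168'
Scanning for matches:
  Match 1: 'foo'
Total matches: 1

1


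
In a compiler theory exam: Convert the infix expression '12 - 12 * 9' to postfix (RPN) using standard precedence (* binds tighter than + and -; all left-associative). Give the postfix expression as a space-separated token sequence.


Applying the shunting-yard algorithm:
  Operand 12 -> output
  Push '-' onto operator stack -> op-stack: [-]
  Operand 12 -> output
  Push '*' onto operator stack -> op-stack: [-, *]
  Operand 9 -> output
  End of input: pop '*' to output
  End of input: pop '-' to output
Postfix result: 12 12 9 * -

12 12 9 * -


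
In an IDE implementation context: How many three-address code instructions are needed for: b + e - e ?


Expression: b + e - e
Generating three-address code (respecting * over +/- precedence):
  Instruction 1: t1 = b + e
  Instruction 2: t2 = t1 - e
Total instructions: 2

2


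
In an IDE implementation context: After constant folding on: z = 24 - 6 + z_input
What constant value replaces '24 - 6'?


Identifying constant sub-expression:
  Original: z = 24 - 6 + z_input
  24 and 6 are both compile-time constants
  Evaluating: 24 - 6 = 18
  After folding: z = 18 + z_input

18


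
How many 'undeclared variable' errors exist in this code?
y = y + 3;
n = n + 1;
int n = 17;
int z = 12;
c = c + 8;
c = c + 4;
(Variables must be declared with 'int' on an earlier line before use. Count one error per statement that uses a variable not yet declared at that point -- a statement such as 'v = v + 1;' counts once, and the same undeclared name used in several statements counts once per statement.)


Scanning code line by line:
  Line 1: use 'y' -> ERROR (undeclared)
  Line 2: use 'n' -> ERROR (undeclared)
  Line 3: declare 'n' -> declared = ['n']
  Line 4: declare 'z' -> declared = ['n', 'z']
  Line 5: use 'c' -> ERROR (undeclared)
  Line 6: use 'c' -> ERROR (undeclared)
Total undeclared variable errors: 4

4


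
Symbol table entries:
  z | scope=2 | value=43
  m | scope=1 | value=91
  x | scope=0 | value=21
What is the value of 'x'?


Searching symbol table for 'x':
  z | scope=2 | value=43
  m | scope=1 | value=91
  x | scope=0 | value=21 <- MATCH
Found 'x' at scope 0 with value 21

21


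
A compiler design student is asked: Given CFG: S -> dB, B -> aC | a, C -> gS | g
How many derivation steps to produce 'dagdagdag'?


Grammar: S -> dB, B -> aC | a, C -> gS | g
Deriving 'dagdagdag':
Step 1: S -> dB => dB
Step 2: B -> aC => daC
Step 3: C -> gS => dagS
Step 4: S -> dB => dagdB
Step 5: B -> aC => dagdaC
Step 6: C -> gS => dagdagS
Step 7: S -> dB => dagdagdB
Step 8: B -> aC => dagdagdaC
Step 9: C -> g => dagdagdag
Total derivation steps: 9

9


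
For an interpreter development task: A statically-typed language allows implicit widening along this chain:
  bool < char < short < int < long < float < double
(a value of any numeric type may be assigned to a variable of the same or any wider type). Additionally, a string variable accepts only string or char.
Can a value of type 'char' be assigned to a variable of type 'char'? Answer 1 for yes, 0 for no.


Target variable type: char
Source value type: char
Numeric ranks: char=1, char=1
Widening allowed iff rank(source) <= rank(target): 1 <= 1? Yes
Result: 1

1


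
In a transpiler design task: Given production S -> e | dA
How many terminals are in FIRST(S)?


Production: S -> e | dA
Examining each alternative for leading terminals:
  S -> e : first terminal = 'e'
  S -> dA : first terminal = 'd'
FIRST(S) = {d, e}
Count: 2

2


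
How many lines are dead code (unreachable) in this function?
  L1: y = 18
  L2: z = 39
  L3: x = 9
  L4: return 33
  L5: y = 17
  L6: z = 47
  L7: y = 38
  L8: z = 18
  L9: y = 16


Analyzing control flow:
  L1: reachable (before return)
  L2: reachable (before return)
  L3: reachable (before return)
  L4: reachable (return statement)
  L5: DEAD (after return at L4)
  L6: DEAD (after return at L4)
  L7: DEAD (after return at L4)
  L8: DEAD (after return at L4)
  L9: DEAD (after return at L4)
Return at L4, total lines = 9
Dead lines: L5 through L9
Count: 5

5


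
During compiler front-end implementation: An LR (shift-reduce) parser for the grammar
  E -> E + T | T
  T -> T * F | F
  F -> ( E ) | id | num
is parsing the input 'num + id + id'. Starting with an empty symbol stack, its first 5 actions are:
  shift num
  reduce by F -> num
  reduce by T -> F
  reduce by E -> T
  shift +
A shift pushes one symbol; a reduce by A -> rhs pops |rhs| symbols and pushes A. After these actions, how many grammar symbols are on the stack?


Tracking the symbol stack through each action:
  Action 1: shift 'num' : push -> stack = [num] (size 1)
  Action 2: reduce by F -> num : pop 1, push F -> stack = [F] (size 1)
  Action 3: reduce by T -> F : pop 1, push T -> stack = [T] (size 1)
  Action 4: reduce by E -> T : pop 1, push E -> stack = [E] (size 1)
  Action 5: shift '+' : push -> stack = [E, +] (size 2)
Final stack size: 2

2
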